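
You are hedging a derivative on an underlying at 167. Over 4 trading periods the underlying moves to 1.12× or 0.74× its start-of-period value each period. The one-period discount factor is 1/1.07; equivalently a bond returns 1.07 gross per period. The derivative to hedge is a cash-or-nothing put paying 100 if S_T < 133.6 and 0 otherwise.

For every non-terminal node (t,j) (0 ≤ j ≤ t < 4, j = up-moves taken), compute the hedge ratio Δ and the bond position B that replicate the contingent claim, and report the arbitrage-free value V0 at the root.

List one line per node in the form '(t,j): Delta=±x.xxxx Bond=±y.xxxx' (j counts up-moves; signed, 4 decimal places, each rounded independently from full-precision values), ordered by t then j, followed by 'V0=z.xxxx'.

(0,0): Delta=-0.3829 Bond=70.5520
(1,0): Delta=-1.4027 Bond=201.5128
(1,1): Delta=-0.2808 Bond=56.3964
(2,0): Delta=0.0000 Bond=87.3439
(2,1): Delta=-1.5431 Bond=235.0542
(2,2): Delta=-0.1545 Bond=33.8730
(3,0): Delta=0.0000 Bond=93.4579
(3,1): Delta=0.0000 Bond=93.4579
(3,2): Delta=-1.6976 Bond=275.4550
(3,3): Delta=0.0000 Bond=0.0000
V0=6.6031

Under the risk-neutral measure, an up-move has probability p* = (R−d)/(u−d) = 0.8684 and values discount at R = 1.07.
Terminal values V(4,·): V(4,0)=100.0000, V(4,1)=100.0000, V(4,2)=100.0000, V(4,3)=0.0000, V(4,4)=0.0000
(3,0): S=67.6724. Δ = (V_up−V_dn)/(S_up−S_dn) = (100.0000−100.0000)/(75.7931−50.0776) = 0.0000. V = [p*·100.0000 + (1−p*)·100.0000]/1.07 = 93.4579. B = V − Δ·S = 93.4579.
(3,1): S=102.4231. Δ = (V_up−V_dn)/(S_up−S_dn) = (100.0000−100.0000)/(114.7139−75.7931) = 0.0000. V = [p*·100.0000 + (1−p*)·100.0000]/1.07 = 93.4579. B = V − Δ·S = 93.4579.
(3,2): S=155.0188. Δ = (V_up−V_dn)/(S_up−S_dn) = (0.0000−100.0000)/(173.6210−114.7139) = -1.6976. V = [p*·0.0000 + (1−p*)·100.0000]/1.07 = 12.2971. B = V − Δ·S = 275.4550.
(3,3): S=234.6230. Δ = (V_up−V_dn)/(S_up−S_dn) = (0.0000−0.0000)/(262.7777−173.6210) = 0.0000. V = [p*·0.0000 + (1−p*)·0.0000]/1.07 = 0.0000. B = V − Δ·S = 0.0000.
(2,0): S=91.4492. Δ = (V_up−V_dn)/(S_up−S_dn) = (93.4579−93.4579)/(102.4231−67.6724) = 0.0000. V = [p*·93.4579 + (1−p*)·93.4579]/1.07 = 87.3439. B = V − Δ·S = 87.3439.
(2,1): S=138.4096. Δ = (V_up−V_dn)/(S_up−S_dn) = (12.2971−93.4579)/(155.0188−102.4231) = -1.5431. V = [p*·12.2971 + (1−p*)·93.4579]/1.07 = 21.4730. B = V − Δ·S = 235.0542.
(2,2): S=209.4848. Δ = (V_up−V_dn)/(S_up−S_dn) = (0.0000−12.2971)/(234.6230−155.0188) = -0.1545. V = [p*·0.0000 + (1−p*)·12.2971]/1.07 = 1.5122. B = V − Δ·S = 33.8730.
(1,0): S=123.5800. Δ = (V_up−V_dn)/(S_up−S_dn) = (21.4730−87.3439)/(138.4096−91.4492) = -1.4027. V = [p*·21.4730 + (1−p*)·87.3439]/1.07 = 28.1685. B = V − Δ·S = 201.5128.
(1,1): S=187.0400. Δ = (V_up−V_dn)/(S_up−S_dn) = (1.5122−21.4730)/(209.4848−138.4096) = -0.2808. V = [p*·1.5122 + (1−p*)·21.4730]/1.07 = 3.8679. B = V − Δ·S = 56.3964.
(0,0): S=167.0000. Δ = (V_up−V_dn)/(S_up−S_dn) = (3.8679−28.1685)/(187.0400−123.5800) = -0.3829. V = [p*·3.8679 + (1−p*)·28.1685]/1.07 = 6.6031. B = V − Δ·S = 70.5520.
Check: Δ(0,0)·S0 + B(0,0) = 6.6031 = V0.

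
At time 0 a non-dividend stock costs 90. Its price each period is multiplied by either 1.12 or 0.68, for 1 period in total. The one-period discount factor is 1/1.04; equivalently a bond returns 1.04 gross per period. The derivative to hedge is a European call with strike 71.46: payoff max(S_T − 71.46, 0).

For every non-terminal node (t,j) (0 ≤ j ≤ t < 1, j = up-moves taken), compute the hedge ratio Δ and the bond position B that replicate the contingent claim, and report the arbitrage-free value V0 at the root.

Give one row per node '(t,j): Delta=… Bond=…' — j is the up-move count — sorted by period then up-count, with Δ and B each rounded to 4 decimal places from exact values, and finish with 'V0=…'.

(0,0): Delta=0.7409 Bond=-43.5997
V0=23.0822

The replicating-portfolio and risk-neutral prices coincide; use p* = (1.04−0.68)/(1.12−0.68) = 0.8182 for the latter.
Payoff layer (t=1): V(1,0)=0.0000, V(1,1)=29.3400
  t=0,j=0: stock 90.0000 → up 100.8000 (V=29.3400), down 61.2000 (V=0.0000). Price 23.0822; hedge Δ=0.7409, bond B=-43.5997.
The time-0 hedge costs 23.0822, which is the no-arbitrage price.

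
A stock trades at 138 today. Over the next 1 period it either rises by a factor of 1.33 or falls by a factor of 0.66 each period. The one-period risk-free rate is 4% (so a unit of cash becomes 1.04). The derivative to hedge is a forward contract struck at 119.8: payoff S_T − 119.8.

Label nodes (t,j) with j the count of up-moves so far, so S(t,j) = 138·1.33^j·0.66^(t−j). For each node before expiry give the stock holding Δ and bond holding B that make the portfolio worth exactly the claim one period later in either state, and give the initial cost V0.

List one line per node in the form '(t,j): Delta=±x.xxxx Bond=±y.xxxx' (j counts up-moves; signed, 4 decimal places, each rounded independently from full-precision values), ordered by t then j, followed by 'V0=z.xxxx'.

(0,0): Delta=1.0000 Bond=-115.1923
V0=22.8077

Since d<R<u, set p* = (R−d)/(u−d) = 0.5672; price each node as the discounted p*-expectation of its children.
Terminal values V(1,·): V(1,0)=-28.7200, V(1,1)=63.7400
(0,0): S=138.0000. Δ = (V_up−V_dn)/(S_up−S_dn) = (63.7400−-28.7200)/(183.5400−91.0800) = 1.0000. V = [p*·63.7400 + (1−p*)·-28.7200]/1.04 = 22.8077. B = V − Δ·S = -115.1923.
The time-0 hedge costs 22.8077, which is the no-arbitrage price.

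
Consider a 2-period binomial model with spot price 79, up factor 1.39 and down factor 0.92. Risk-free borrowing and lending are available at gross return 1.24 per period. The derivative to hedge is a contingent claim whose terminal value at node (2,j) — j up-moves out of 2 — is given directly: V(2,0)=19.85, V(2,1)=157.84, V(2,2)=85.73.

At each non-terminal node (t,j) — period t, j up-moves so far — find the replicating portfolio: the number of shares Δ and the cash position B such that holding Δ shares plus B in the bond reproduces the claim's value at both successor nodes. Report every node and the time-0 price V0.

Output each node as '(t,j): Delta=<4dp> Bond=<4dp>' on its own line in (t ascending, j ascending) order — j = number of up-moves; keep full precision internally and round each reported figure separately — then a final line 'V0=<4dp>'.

(0,0): Delta=-0.1098 Bond=80.4494
(1,0): Delta=4.0396 Bond=-201.8210
(1,1): Delta=-1.3972 Bond=241.1222
V0=71.7727

Since d<R<u, set p* = (R−d)/(u−d) = 0.6809; price each node as the discounted p*-expectation of its children.
At expiry t=2: V(2,0)=19.8500, V(2,1)=157.8400, V(2,2)=85.7300
Node (1,0) S=72.6800: V=(p*·157.8400+(1−p*)·19.8500)/1.24=91.7747; Δ=(157.8400−19.8500)/(101.0252−66.8656)=4.0396; B=V−Δ·S=-201.8210
Node (1,1) S=109.8100: V=(p*·85.7300+(1−p*)·157.8400)/1.24=87.6966; Δ=(85.7300−157.8400)/(152.6359−101.0252)=-1.3972; B=V−Δ·S=241.1222
Node (0,0) S=79.0000: V=(p*·87.6966+(1−p*)·91.7747)/1.24=71.7727; Δ=(87.6966−91.7747)/(109.8100−72.6800)=-0.1098; B=V−Δ·S=80.4494
The time-0 hedge costs 71.7727, which is the no-arbitrage price.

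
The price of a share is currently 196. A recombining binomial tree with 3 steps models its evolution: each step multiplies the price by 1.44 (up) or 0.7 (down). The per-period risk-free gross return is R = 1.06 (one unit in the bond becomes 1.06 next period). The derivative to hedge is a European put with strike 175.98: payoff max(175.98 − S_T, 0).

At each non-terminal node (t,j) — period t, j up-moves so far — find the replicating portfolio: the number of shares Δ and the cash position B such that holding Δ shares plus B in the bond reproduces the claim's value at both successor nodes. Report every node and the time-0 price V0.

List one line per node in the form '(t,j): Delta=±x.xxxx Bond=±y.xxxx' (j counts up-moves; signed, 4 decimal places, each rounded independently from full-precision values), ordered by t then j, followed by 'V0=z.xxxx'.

The replicating-portfolio and risk-neutral prices coincide; use p* = (1.06−0.7)/(1.44−0.7) = 0.4865 for the latter.
Terminal values V(3,·): V(3,0)=108.7520, V(3,1)=37.6824, V(3,2)=0.0000, V(3,3)=0.0000
  t=2,j=0: stock 96.0400 → up 138.2976 (V=37.6824), down 67.2280 (V=108.7520). Price 69.9789; hedge Δ=-1.0000, bond B=166.0189.
  t=2,j=1: stock 197.5680 → up 284.4979 (V=0.0000), down 138.2976 (V=37.6824). Price 18.2551; hedge Δ=-0.2577, bond B=69.1773.
  t=2,j=2: stock 406.4256 → up 585.2529 (V=0.0000), down 284.4979 (V=0.0000). Price 0.0000; hedge Δ=0.0000, bond B=0.0000.
  t=1,j=0: stock 137.2000 → up 197.5680 (V=18.2551), down 96.0400 (V=69.9789). Price 42.2792; hedge Δ=-0.5095, bond B=112.1762.
  t=1,j=1: stock 282.2400 → up 406.4256 (V=0.0000), down 197.5680 (V=18.2551). Price 8.8436; hedge Δ=-0.0874, bond B=33.5127.
  t=0,j=0: stock 196.0000 → up 282.2400 (V=8.8436), down 137.2000 (V=42.2792). Price 24.5408; hedge Δ=-0.2305, bond B=69.7240.
The time-0 hedge costs 24.5408, which is the no-arbitrage price.

(0,0): Delta=-0.2305 Bond=69.7240
(1,0): Delta=-0.5095 Bond=112.1762
(1,1): Delta=-0.0874 Bond=33.5127
(2,0): Delta=-1.0000 Bond=166.0189
(2,1): Delta=-0.2577 Bond=69.1773
(2,2): Delta=0.0000 Bond=0.0000
V0=24.5408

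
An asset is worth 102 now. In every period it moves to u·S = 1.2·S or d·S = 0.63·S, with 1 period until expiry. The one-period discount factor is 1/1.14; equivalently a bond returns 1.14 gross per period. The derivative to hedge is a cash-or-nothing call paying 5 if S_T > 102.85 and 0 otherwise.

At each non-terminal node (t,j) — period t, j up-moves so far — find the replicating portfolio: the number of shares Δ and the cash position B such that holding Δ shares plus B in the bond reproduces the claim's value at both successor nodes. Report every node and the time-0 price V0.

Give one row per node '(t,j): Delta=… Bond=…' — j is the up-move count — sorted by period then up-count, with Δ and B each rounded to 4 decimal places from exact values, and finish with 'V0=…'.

The replicating-portfolio and risk-neutral prices coincide; use p* = (1.14−0.63)/(1.2−0.63) = 0.8947 for the latter.
Terminal payoffs: V(1,0)=0.0000, V(1,1)=5.0000
Node (0,0) S=102.0000: V=(p*·5.0000+(1−p*)·0.0000)/1.14=3.9243; Δ=(5.0000−0.0000)/(122.4000−64.2600)=0.0860; B=V−Δ·S=-4.8476
Each (Δ,B) replicates both successor values, so the strategy is self-financing and V0 is arbitrage-free.

(0,0): Delta=0.0860 Bond=-4.8476
V0=3.9243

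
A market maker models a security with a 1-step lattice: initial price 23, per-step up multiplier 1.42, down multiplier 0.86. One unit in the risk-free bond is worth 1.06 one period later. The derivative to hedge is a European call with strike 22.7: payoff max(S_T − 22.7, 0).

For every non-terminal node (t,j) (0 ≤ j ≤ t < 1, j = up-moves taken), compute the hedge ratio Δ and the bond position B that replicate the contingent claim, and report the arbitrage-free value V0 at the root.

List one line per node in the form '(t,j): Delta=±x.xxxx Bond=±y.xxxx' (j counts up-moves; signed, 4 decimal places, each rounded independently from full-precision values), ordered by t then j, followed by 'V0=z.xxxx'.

(0,0): Delta=0.7733 Bond=-14.4299
V0=3.3558

The replicating-portfolio and risk-neutral prices coincide; use p* = (1.06−0.86)/(1.42−0.86) = 0.3571 for the latter.
Terminal values V(1,·): V(1,0)=0.0000, V(1,1)=9.9600
Node (0,0) S=23.0000: V=(p*·9.9600+(1−p*)·0.0000)/1.06=3.3558; Δ=(9.9600−0.0000)/(32.6600−19.7800)=0.7733; B=V−Δ·S=-14.4299
Each (Δ,B) replicates both successor values, so the strategy is self-financing and V0 is arbitrage-free.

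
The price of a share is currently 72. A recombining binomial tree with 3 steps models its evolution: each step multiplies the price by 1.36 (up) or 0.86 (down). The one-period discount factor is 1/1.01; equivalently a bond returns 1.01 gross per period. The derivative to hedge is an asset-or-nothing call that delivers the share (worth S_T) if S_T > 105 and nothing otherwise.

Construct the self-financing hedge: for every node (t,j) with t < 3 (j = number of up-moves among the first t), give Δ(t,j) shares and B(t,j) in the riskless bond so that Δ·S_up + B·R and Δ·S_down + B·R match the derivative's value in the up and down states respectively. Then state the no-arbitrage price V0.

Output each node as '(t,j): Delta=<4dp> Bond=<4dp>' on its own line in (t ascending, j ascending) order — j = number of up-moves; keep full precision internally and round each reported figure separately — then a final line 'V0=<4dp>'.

(0,0): Delta=1.4730 Bond=-80.3013
(1,0): Delta=1.0988 Bond=-57.9316
(1,1): Delta=2.0252 Bond=-135.1738
(2,0): Delta=0.0000 Bond=0.0000
(2,1): Delta=2.7200 Bond=-195.0365
(2,2): Delta=1.0000 Bond=0.0000
V0=25.7553

Under the risk-neutral measure, an up-move has probability p* = (R−d)/(u−d) = 0.3000 and values discount at R = 1.01.
Terminal values V(3,·): V(3,0)=0.0000, V(3,1)=0.0000, V(3,2)=114.5272, V(3,3)=181.1128
  t=2,j=0: stock 53.2512 → up 72.4216 (V=0.0000), down 45.7960 (V=0.0000). Price 0.0000; hedge Δ=0.0000, bond B=0.0000.
  t=2,j=1: stock 84.2112 → up 114.5272 (V=114.5272), down 72.4216 (V=0.0000). Price 34.0180; hedge Δ=2.7200, bond B=-195.0365.
  t=2,j=2: stock 133.1712 → up 181.1128 (V=181.1128), down 114.5272 (V=114.5272). Price 133.1712; hedge Δ=1.0000, bond B=0.0000.
  t=1,j=0: stock 61.9200 → up 84.2112 (V=34.0180), down 53.2512 (V=0.0000). Price 10.1044; hedge Δ=1.0988, bond B=-57.9316.
  t=1,j=1: stock 97.9200 → up 133.1712 (V=133.1712), down 84.2112 (V=34.0180). Price 63.1326; hedge Δ=2.0252, bond B=-135.1738.
  t=0,j=0: stock 72.0000 → up 97.9200 (V=63.1326), down 61.9200 (V=10.1044). Price 25.7553; hedge Δ=1.4730, bond B=-80.3013.
Self-financing check: at every node Δ·S+B equals the discounted successor values.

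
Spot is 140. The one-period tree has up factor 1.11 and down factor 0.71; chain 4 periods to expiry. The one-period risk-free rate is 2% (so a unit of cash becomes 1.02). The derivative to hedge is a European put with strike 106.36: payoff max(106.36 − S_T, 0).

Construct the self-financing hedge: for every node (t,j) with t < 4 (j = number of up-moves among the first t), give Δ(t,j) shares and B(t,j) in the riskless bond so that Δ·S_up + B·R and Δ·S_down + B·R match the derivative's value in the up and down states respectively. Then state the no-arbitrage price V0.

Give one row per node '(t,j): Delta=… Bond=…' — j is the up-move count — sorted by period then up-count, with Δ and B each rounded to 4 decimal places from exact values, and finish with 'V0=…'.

(0,0): Delta=-0.1983 Bond=32.8545
(1,0): Delta=-0.5705 Bond=70.5063
(1,1): Delta=-0.1292 Bond=22.7712
(2,0): Delta=-1.0000 Bond=102.2299
(2,1): Delta=-0.4907 Bond=63.1157
(2,2): Delta=-0.0620 Bond=11.6460
(3,0): Delta=-1.0000 Bond=104.2745
(3,1): Delta=-1.0000 Bond=104.2745
(3,2): Delta=-0.3961 Bond=52.7951
(3,3): Delta=0.0000 Bond=0.0000
V0=5.0936

Under the risk-neutral measure, an up-move has probability p* = (R−d)/(u−d) = 0.7750 and values discount at R = 1.02.
Terminal payoffs: V(4,0)=70.7836, V(4,1)=50.7406, V(4,2)=19.4058, V(4,3)=0.0000, V(4,4)=0.0000
(3,0): S=50.1075. Δ = (V_up−V_dn)/(S_up−S_dn) = (50.7406−70.7836)/(55.6194−35.5764) = -1.0000. V = [p*·50.7406 + (1−p*)·70.7836]/1.02 = 54.1670. B = V − Δ·S = 104.2745.
(3,1): S=78.3371. Δ = (V_up−V_dn)/(S_up−S_dn) = (19.4058−50.7406)/(86.9542−55.6194) = -1.0000. V = [p*·19.4058 + (1−p*)·50.7406]/1.02 = 25.9374. B = V − Δ·S = 104.2745.
(3,2): S=122.4707. Δ = (V_up−V_dn)/(S_up−S_dn) = (0.0000−19.4058)/(135.9425−86.9542) = -0.3961. V = [p*·0.0000 + (1−p*)·19.4058]/1.02 = 4.2807. B = V − Δ·S = 52.7951.
(3,3): S=191.4683. Δ = (V_up−V_dn)/(S_up−S_dn) = (0.0000−0.0000)/(212.5299−135.9425) = 0.0000. V = [p*·0.0000 + (1−p*)·0.0000]/1.02 = 0.0000. B = V − Δ·S = 0.0000.
(2,0): S=70.5740. Δ = (V_up−V_dn)/(S_up−S_dn) = (25.9374−54.1670)/(78.3371−50.1075) = -1.0000. V = [p*·25.9374 + (1−p*)·54.1670]/1.02 = 31.6559. B = V − Δ·S = 102.2299.
(2,1): S=110.3340. Δ = (V_up−V_dn)/(S_up−S_dn) = (4.2807−25.9374)/(122.4707−78.3371) = -0.4907. V = [p*·4.2807 + (1−p*)·25.9374]/1.02 = 8.9740. B = V − Δ·S = 63.1157.
(2,2): S=172.4940. Δ = (V_up−V_dn)/(S_up−S_dn) = (0.0000−4.2807)/(191.4683−122.4707) = -0.0620. V = [p*·0.0000 + (1−p*)·4.2807]/1.02 = 0.9443. B = V − Δ·S = 11.6460.
(1,0): S=99.4000. Δ = (V_up−V_dn)/(S_up−S_dn) = (8.9740−31.6559)/(110.3340−70.5740) = -0.5705. V = [p*·8.9740 + (1−p*)·31.6559]/1.02 = 13.8014. B = V − Δ·S = 70.5063.
(1,1): S=155.4000. Δ = (V_up−V_dn)/(S_up−S_dn) = (0.9443−8.9740)/(172.4940−110.3340) = -0.1292. V = [p*·0.9443 + (1−p*)·8.9740]/1.02 = 2.6970. B = V − Δ·S = 22.7712.
(0,0): S=140.0000. Δ = (V_up−V_dn)/(S_up−S_dn) = (2.6970−13.8014)/(155.4000−99.4000) = -0.1983. V = [p*·2.6970 + (1−p*)·13.8014]/1.02 = 5.0936. B = V − Δ·S = 32.8545.
Each (Δ,B) replicates both successor values, so the strategy is self-financing and V0 is arbitrage-free.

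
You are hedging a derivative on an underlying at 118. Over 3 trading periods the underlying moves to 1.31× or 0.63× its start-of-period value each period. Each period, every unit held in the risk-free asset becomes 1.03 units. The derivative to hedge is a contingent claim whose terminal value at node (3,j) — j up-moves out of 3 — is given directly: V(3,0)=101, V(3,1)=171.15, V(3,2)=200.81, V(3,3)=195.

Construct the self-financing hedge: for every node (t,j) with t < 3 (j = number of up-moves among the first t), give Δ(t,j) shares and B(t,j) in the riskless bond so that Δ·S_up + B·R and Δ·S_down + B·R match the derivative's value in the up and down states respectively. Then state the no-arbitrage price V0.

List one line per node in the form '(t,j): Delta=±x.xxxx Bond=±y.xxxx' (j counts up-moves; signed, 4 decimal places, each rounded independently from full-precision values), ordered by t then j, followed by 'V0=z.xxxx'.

Since d<R<u, set p* = (R−d)/(u−d) = 0.5882; price each node as the discounted p*-expectation of its children.
Terminal payoffs: V(3,0)=101.0000, V(3,1)=171.1500, V(3,2)=200.8100, V(3,3)=195.0000
Node (2,0) S=46.8342: V=(p*·171.1500+(1−p*)·101.0000)/1.03=138.1211; Δ=(171.1500−101.0000)/(61.3528−29.5055)=2.2027; B=V−Δ·S=34.9593
Node (2,1) S=97.3854: V=(p*·200.8100+(1−p*)·171.1500)/1.03=183.1039; Δ=(200.8100−171.1500)/(127.5749−61.3528)=0.4479; B=V−Δ·S=139.4863
Node (2,2) S=202.4998: V=(p*·195.0000+(1−p*)·200.8100)/1.03=191.6431; Δ=(195.0000−200.8100)/(265.2747−127.5749)=-0.0422; B=V−Δ·S=200.1872
Node (1,0) S=74.3400: V=(p*·183.1039+(1−p*)·138.1211)/1.03=159.7879; Δ=(183.1039−138.1211)/(97.3854−46.8342)=0.8898; B=V−Δ·S=93.6367
Node (1,1) S=154.5800: V=(p*·191.6431+(1−p*)·183.1039)/1.03=182.6475; Δ=(191.6431−183.1039)/(202.4998−97.3854)=0.0812; B=V−Δ·S=170.0900
Node (0,0) S=118.0000: V=(p*·182.6475+(1−p*)·159.7879)/1.03=168.1891; Δ=(182.6475−159.7879)/(154.5800−74.3400)=0.2849; B=V−Δ·S=134.5721
Self-financing check: at every node Δ·S+B equals the discounted successor values.

(0,0): Delta=0.2849 Bond=134.5721
(1,0): Delta=0.8898 Bond=93.6367
(1,1): Delta=0.0812 Bond=170.0900
(2,0): Delta=2.2027 Bond=34.9593
(2,1): Delta=0.4479 Bond=139.4863
(2,2): Delta=-0.0422 Bond=200.1872
V0=168.1891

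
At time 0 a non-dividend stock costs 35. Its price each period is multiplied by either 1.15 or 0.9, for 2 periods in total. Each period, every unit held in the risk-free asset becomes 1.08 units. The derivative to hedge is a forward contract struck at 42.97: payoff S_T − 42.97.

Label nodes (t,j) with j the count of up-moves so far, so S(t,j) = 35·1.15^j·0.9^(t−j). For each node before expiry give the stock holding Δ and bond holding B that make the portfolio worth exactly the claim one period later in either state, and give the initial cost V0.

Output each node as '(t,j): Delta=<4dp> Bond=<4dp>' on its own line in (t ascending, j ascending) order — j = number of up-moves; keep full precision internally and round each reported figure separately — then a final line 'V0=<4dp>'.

Under the risk-neutral measure, an up-move has probability p* = (R−d)/(u−d) = 0.7200 and values discount at R = 1.08.
Terminal payoffs: V(2,0)=-14.6200, V(2,1)=-6.7450, V(2,2)=3.3175
Node (1,0) S=31.5000: V=(p*·-6.7450+(1−p*)·-14.6200)/1.08=-8.2870; Δ=(-6.7450−-14.6200)/(36.2250−28.3500)=1.0000; B=V−Δ·S=-39.7870
Node (1,1) S=40.2500: V=(p*·3.3175+(1−p*)·-6.7450)/1.08=0.4630; Δ=(3.3175−-6.7450)/(46.2875−36.2250)=1.0000; B=V−Δ·S=-39.7870
Node (0,0) S=35.0000: V=(p*·0.4630+(1−p*)·-8.2870)/1.08=-1.8398; Δ=(0.4630−-8.2870)/(40.2500−31.5000)=1.0000; B=V−Δ·S=-36.8398
Root portfolio cost Δ·35+B reproduces V0=-1.8398.

(0,0): Delta=1.0000 Bond=-36.8398
(1,0): Delta=1.0000 Bond=-39.7870
(1,1): Delta=1.0000 Bond=-39.7870
V0=-1.8398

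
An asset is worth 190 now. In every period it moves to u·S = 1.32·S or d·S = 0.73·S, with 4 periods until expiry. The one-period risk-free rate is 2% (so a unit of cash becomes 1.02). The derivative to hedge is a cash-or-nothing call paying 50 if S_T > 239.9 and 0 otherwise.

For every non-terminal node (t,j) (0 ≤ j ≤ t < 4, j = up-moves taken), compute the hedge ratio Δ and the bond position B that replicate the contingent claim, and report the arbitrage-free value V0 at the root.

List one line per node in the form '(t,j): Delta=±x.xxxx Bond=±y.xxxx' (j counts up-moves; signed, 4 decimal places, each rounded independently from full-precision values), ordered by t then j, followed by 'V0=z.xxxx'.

(0,0): Delta=0.1549 Bond=-15.5777
(1,0): Delta=0.1419 Bond=-14.0842
(1,1): Delta=0.1623 Bond=-17.7566
(2,0): Delta=0.0000 Bond=0.0000
(2,1): Delta=0.2231 Bond=-29.2272
(2,2): Delta=0.1276 Bond=-6.6130
(3,0): Delta=0.0000 Bond=0.0000
(3,1): Delta=0.0000 Bond=0.0000
(3,2): Delta=0.3507 Bond=-60.6514
(3,3): Delta=0.0000 Bond=49.0196
V0=13.8529

Under the risk-neutral measure, an up-move has probability p* = (R−d)/(u−d) = 0.4915 and values discount at R = 1.02.
Terminal values V(4,·): V(4,0)=0.0000, V(4,1)=0.0000, V(4,2)=0.0000, V(4,3)=50.0000, V(4,4)=50.0000
(3,0): S=73.9132. Δ = (V_up−V_dn)/(S_up−S_dn) = (0.0000−0.0000)/(97.5655−53.9567) = 0.0000. V = [p*·0.0000 + (1−p*)·0.0000]/1.02 = 0.0000. B = V − Δ·S = 0.0000.
(3,1): S=133.6513. Δ = (V_up−V_dn)/(S_up−S_dn) = (0.0000−0.0000)/(176.4197−97.5655) = 0.0000. V = [p*·0.0000 + (1−p*)·0.0000]/1.02 = 0.0000. B = V − Δ·S = 0.0000.
(3,2): S=241.6709. Δ = (V_up−V_dn)/(S_up−S_dn) = (50.0000−0.0000)/(319.0056−176.4197) = 0.3507. V = [p*·50.0000 + (1−p*)·0.0000]/1.02 = 24.0944. B = V − Δ·S = -60.6514.
(3,3): S=436.9939. Δ = (V_up−V_dn)/(S_up−S_dn) = (50.0000−50.0000)/(576.8320−319.0056) = 0.0000. V = [p*·50.0000 + (1−p*)·50.0000]/1.02 = 49.0196. B = V − Δ·S = 49.0196.
(2,0): S=101.2510. Δ = (V_up−V_dn)/(S_up−S_dn) = (0.0000−0.0000)/(133.6513−73.9132) = 0.0000. V = [p*·0.0000 + (1−p*)·0.0000]/1.02 = 0.0000. B = V − Δ·S = 0.0000.
(2,1): S=183.0840. Δ = (V_up−V_dn)/(S_up−S_dn) = (24.0944−0.0000)/(241.6709−133.6513) = 0.2231. V = [p*·24.0944 + (1−p*)·0.0000]/1.02 = 11.6108. B = V − Δ·S = -29.2272.
(2,2): S=331.0560. Δ = (V_up−V_dn)/(S_up−S_dn) = (49.0196−24.0944)/(436.9939−241.6709) = 0.1276. V = [p*·49.0196 + (1−p*)·24.0944]/1.02 = 35.6331. B = V − Δ·S = -6.6130.
(1,0): S=138.7000. Δ = (V_up−V_dn)/(S_up−S_dn) = (11.6108−0.0000)/(183.0840−101.2510) = 0.1419. V = [p*·11.6108 + (1−p*)·0.0000]/1.02 = 5.5951. B = V − Δ·S = -14.0842.
(1,1): S=250.8000. Δ = (V_up−V_dn)/(S_up−S_dn) = (35.6331−11.6108)/(331.0560−183.0840) = 0.1623. V = [p*·35.6331 + (1−p*)·11.6108]/1.02 = 22.9592. B = V − Δ·S = -17.7566.
(0,0): S=190.0000. Δ = (V_up−V_dn)/(S_up−S_dn) = (22.9592−5.5951)/(250.8000−138.7000) = 0.1549. V = [p*·22.9592 + (1−p*)·5.5951]/1.02 = 13.8529. B = V − Δ·S = -15.5777.
The time-0 hedge costs 13.8529, which is the no-arbitrage price.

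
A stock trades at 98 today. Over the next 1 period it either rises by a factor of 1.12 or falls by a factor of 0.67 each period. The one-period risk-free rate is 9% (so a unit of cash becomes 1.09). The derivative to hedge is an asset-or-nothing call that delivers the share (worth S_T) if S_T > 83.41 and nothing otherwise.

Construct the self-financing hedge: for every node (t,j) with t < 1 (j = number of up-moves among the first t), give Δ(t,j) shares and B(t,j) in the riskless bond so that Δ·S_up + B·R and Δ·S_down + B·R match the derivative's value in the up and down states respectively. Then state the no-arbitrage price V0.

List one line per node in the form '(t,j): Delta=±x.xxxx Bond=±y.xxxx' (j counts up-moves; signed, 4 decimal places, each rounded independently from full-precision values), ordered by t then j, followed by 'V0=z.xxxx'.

(0,0): Delta=2.4889 Bond=-149.9270
V0=93.9841

No-arbitrage ⇒ martingale measure with p* = (R−d)/(u−d) = 0.9333.
Payoff layer (t=1): V(1,0)=0.0000, V(1,1)=109.7600
  t=0,j=0: stock 98.0000 → up 109.7600 (V=109.7600), down 65.6600 (V=0.0000). Price 93.9841; hedge Δ=2.4889, bond B=-149.9270.
Self-financing check: at every node Δ·S+B equals the discounted successor values.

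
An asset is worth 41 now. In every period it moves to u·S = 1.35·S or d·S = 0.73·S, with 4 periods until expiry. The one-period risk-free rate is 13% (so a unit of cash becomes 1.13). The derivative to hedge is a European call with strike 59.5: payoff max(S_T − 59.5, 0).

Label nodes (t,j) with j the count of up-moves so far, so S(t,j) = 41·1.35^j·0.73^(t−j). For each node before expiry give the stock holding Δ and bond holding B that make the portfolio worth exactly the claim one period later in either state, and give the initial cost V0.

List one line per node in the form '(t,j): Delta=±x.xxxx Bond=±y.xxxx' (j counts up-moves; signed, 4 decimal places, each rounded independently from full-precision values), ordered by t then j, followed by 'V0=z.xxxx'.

(0,0): Delta=0.6287 Bond=-14.3236
(1,0): Delta=0.2484 Bond=-4.8023
(1,1): Delta=0.7418 Bond=-22.4466
(2,0): Delta=0.0000 Bond=0.0000
(2,1): Delta=0.3222 Bond=-8.4113
(2,2): Delta=0.8666 Bond=-34.6889
(3,0): Delta=0.0000 Bond=0.0000
(3,1): Delta=0.0000 Bond=0.0000
(3,2): Delta=0.4181 Bond=-14.7324
(3,3): Delta=1.0000 Bond=-52.6549
V0=11.4532

The replicating-portfolio and risk-neutral prices coincide; use p* = (1.13−0.73)/(1.35−0.73) = 0.6452 for the latter.
Terminal values V(4,·): V(4,0)=0.0000, V(4,1)=0.0000, V(4,2)=0.0000, V(4,3)=14.1390, V(4,4)=76.6818
  t=3,j=0: stock 15.9497 → up 21.5321 (V=0.0000), down 11.6433 (V=0.0000). Price 0.0000; hedge Δ=0.0000, bond B=0.0000.
  t=3,j=1: stock 29.4960 → up 39.8196 (V=0.0000), down 21.5321 (V=0.0000). Price 0.0000; hedge Δ=0.0000, bond B=0.0000.
  t=3,j=2: stock 54.5474 → up 73.6390 (V=14.1390), down 39.8196 (V=0.0000). Price 8.0725; hedge Δ=0.4181, bond B=-14.7324.
  t=3,j=3: stock 100.8754 → up 136.1818 (V=76.6818), down 73.6390 (V=14.1390). Price 48.2205; hedge Δ=1.0000, bond B=-52.6549.
  t=2,j=0: stock 21.8489 → up 29.4960 (V=0.0000), down 15.9497 (V=0.0000). Price 0.0000; hedge Δ=0.0000, bond B=0.0000.
  t=2,j=1: stock 40.4055 → up 54.5474 (V=8.0725), down 29.4960 (V=0.0000). Price 4.6089; hedge Δ=0.3222, bond B=-8.4113.
  t=2,j=2: stock 74.7225 → up 100.8754 (V=48.2205), down 54.5474 (V=8.0725). Price 30.0659; hedge Δ=0.8666, bond B=-34.6889.
  t=1,j=0: stock 29.9300 → up 40.4055 (V=4.6089), down 21.8489 (V=0.0000). Price 2.6314; hedge Δ=0.2484, bond B=-4.8023.
  t=1,j=1: stock 55.3500 → up 74.7225 (V=30.0659), down 40.4055 (V=4.6089). Price 18.6131; hedge Δ=0.7418, bond B=-22.4466.
  t=0,j=0: stock 41.0000 → up 55.3500 (V=18.6131), down 29.9300 (V=2.6314). Price 11.4532; hedge Δ=0.6287, bond B=-14.3236.
Self-financing check: at every node Δ·S+B equals the discounted successor values.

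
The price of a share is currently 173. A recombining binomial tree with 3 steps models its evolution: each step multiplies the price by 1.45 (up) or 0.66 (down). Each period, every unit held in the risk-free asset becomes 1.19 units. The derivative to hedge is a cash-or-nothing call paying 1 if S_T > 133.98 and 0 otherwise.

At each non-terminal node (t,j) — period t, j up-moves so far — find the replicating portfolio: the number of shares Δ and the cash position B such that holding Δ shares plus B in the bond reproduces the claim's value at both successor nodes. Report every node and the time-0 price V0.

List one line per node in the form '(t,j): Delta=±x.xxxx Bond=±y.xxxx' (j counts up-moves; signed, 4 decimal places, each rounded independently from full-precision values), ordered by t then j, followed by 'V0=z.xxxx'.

(0,0): Delta=0.0023 Bond=0.0482
(1,0): Delta=0.0063 Bond=-0.3958
(1,1): Delta=0.0014 Bond=0.2796
(2,0): Delta=0.0000 Bond=0.0000
(2,1): Delta=0.0076 Bond=-0.7021
(2,2): Delta=0.0000 Bond=0.8403
V0=0.4429

Since d<R<u, set p* = (R−d)/(u−d) = 0.6709; price each node as the discounted p*-expectation of its children.
Terminal values V(3,·): V(3,0)=0.0000, V(3,1)=0.0000, V(3,2)=1.0000, V(3,3)=1.0000
(2,0): S=75.3588. Δ = (V_up−V_dn)/(S_up−S_dn) = (0.0000−0.0000)/(109.2703−49.7368) = 0.0000. V = [p*·0.0000 + (1−p*)·0.0000]/1.19 = 0.0000. B = V − Δ·S = 0.0000.
(2,1): S=165.5610. Δ = (V_up−V_dn)/(S_up−S_dn) = (1.0000−0.0000)/(240.0634−109.2703) = 0.0076. V = [p*·1.0000 + (1−p*)·0.0000]/1.19 = 0.5638. B = V − Δ·S = -0.7021.
(2,2): S=363.7325. Δ = (V_up−V_dn)/(S_up−S_dn) = (1.0000−1.0000)/(527.4121−240.0635) = 0.0000. V = [p*·1.0000 + (1−p*)·1.0000]/1.19 = 0.8403. B = V − Δ·S = 0.8403.
(1,0): S=114.1800. Δ = (V_up−V_dn)/(S_up−S_dn) = (0.5638−0.0000)/(165.5610−75.3588) = 0.0063. V = [p*·0.5638 + (1−p*)·0.0000]/1.19 = 0.3178. B = V − Δ·S = -0.3958.
(1,1): S=250.8500. Δ = (V_up−V_dn)/(S_up−S_dn) = (0.8403−0.5638)/(363.7325−165.5610) = 0.0014. V = [p*·0.8403 + (1−p*)·0.5638]/1.19 = 0.6297. B = V − Δ·S = 0.2796.
(0,0): S=173.0000. Δ = (V_up−V_dn)/(S_up−S_dn) = (0.6297−0.3178)/(250.8500−114.1800) = 0.0023. V = [p*·0.6297 + (1−p*)·0.3178]/1.19 = 0.4429. B = V − Δ·S = 0.0482.
The time-0 hedge costs 0.4429, which is the no-arbitrage price.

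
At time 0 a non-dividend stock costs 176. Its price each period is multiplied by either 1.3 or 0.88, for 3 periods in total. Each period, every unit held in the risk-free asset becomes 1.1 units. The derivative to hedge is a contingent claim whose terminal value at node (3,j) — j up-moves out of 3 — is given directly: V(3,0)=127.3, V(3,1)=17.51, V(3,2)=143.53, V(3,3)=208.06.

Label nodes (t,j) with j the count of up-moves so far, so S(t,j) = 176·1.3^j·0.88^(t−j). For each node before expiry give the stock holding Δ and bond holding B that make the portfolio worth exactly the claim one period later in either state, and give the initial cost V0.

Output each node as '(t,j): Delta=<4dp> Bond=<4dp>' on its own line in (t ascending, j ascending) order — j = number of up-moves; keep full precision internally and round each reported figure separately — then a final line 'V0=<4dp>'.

No-arbitrage ⇒ martingale measure with p* = (R−d)/(u−d) = 0.5238.
Payoff layer (t=3): V(3,0)=127.3000, V(3,1)=17.5100, V(3,2)=143.5300, V(3,3)=208.0600
  t=2,j=0: stock 136.2944 → up 177.1827 (V=17.5100), down 119.9391 (V=127.3000). Price 63.4463; hedge Δ=-1.9179, bond B=324.8511.
  t=2,j=1: stock 201.3440 → up 261.7472 (V=143.5300), down 177.1827 (V=17.5100). Price 75.9277; hedge Δ=1.4902, bond B=-224.1199.
  t=2,j=2: stock 297.4400 → up 386.6720 (V=208.0600), down 261.7472 (V=143.5300). Price 161.2104; hedge Δ=0.5166, bond B=7.5675.
  t=1,j=0: stock 154.8800 → up 201.3440 (V=75.9277), down 136.2944 (V=63.4463). Price 63.6220; hedge Δ=0.1919, bond B=33.9044.
  t=1,j=1: stock 228.8000 → up 297.4400 (V=161.2104), down 201.3440 (V=75.9277). Price 109.6360; hedge Δ=0.8875, bond B=-93.4180.
  t=0,j=0: stock 176.0000 → up 228.8000 (V=109.6360), down 154.8800 (V=63.6220). Price 79.7496; hedge Δ=0.6225, bond B=-29.8075.
Root portfolio cost Δ·176+B reproduces V0=79.7496.

(0,0): Delta=0.6225 Bond=-29.8075
(1,0): Delta=0.1919 Bond=33.9044
(1,1): Delta=0.8875 Bond=-93.4180
(2,0): Delta=-1.9179 Bond=324.8511
(2,1): Delta=1.4902 Bond=-224.1199
(2,2): Delta=0.5166 Bond=7.5675
V0=79.7496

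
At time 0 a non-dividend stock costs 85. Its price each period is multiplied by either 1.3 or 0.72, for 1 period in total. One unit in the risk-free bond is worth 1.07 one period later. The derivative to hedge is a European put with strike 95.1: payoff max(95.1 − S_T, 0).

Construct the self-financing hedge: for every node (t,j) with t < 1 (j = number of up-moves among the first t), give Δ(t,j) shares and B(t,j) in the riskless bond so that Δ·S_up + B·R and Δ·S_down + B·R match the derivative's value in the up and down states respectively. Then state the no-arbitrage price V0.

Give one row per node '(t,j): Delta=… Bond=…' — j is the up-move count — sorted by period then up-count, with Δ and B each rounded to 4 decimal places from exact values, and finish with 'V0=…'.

(0,0): Delta=-0.6876 Bond=71.0119
V0=12.5636

No-arbitrage ⇒ martingale measure with p* = (R−d)/(u−d) = 0.6034.
Terminal payoffs: V(1,0)=33.9000, V(1,1)=0.0000
Node (0,0) S=85.0000: V=(p*·0.0000+(1−p*)·33.9000)/1.07=12.5636; Δ=(0.0000−33.9000)/(110.5000−61.2000)=-0.6876; B=V−Δ·S=71.0119
Self-financing check: at every node Δ·S+B equals the discounted successor values.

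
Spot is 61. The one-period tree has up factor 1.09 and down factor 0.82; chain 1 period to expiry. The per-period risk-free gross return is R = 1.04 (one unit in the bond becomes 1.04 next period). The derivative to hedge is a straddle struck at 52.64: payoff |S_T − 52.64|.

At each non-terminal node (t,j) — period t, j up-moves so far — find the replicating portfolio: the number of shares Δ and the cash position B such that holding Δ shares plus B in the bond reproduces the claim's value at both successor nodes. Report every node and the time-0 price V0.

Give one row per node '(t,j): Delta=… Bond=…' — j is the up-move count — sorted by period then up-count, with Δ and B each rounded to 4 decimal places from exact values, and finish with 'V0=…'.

The replicating-portfolio and risk-neutral prices coincide; use p* = (1.04−0.82)/(1.09−0.82) = 0.8148 for the latter.
At expiry t=1: V(1,0)=2.6200, V(1,1)=13.8500
(0,0): S=61.0000. Δ = (V_up−V_dn)/(S_up−S_dn) = (13.8500−2.6200)/(66.4900−50.0200) = 0.6818. V = [p*·13.8500 + (1−p*)·2.6200]/1.04 = 11.3177. B = V − Δ·S = -30.2749.
Each (Δ,B) replicates both successor values, so the strategy is self-financing and V0 is arbitrage-free.

(0,0): Delta=0.6818 Bond=-30.2749
V0=11.3177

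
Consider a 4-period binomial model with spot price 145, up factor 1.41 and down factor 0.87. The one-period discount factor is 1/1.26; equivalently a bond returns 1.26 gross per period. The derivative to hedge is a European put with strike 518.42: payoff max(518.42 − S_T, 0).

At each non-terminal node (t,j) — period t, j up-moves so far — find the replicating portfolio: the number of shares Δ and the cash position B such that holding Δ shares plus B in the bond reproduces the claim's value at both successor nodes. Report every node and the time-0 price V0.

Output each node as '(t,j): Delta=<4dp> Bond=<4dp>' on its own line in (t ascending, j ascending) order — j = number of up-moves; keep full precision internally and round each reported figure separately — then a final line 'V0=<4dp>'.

Since d<R<u, set p* = (R−d)/(u−d) = 0.7222; price each node as the discounted p*-expectation of its children.
At expiry t=4: V(4,0)=435.3498, V(4,1)=383.7891, V(4,2)=300.2250, V(4,3)=164.7937, V(4,4)=0.0000
(3,0): S=95.4829. Δ = (V_up−V_dn)/(S_up−S_dn) = (383.7891−435.3498)/(134.6309−83.0702) = -1.0000. V = [p*·383.7891 + (1−p*)·435.3498]/1.26 = 315.9615. B = V − Δ·S = 411.4444.
(3,1): S=154.7482. Δ = (V_up−V_dn)/(S_up−S_dn) = (300.2250−383.7891)/(218.1950−134.6309) = -1.0000. V = [p*·300.2250 + (1−p*)·383.7891]/1.26 = 256.6962. B = V − Δ·S = 411.4444.
(3,2): S=250.7988. Δ = (V_up−V_dn)/(S_up−S_dn) = (164.7937−300.2250)/(353.6263−218.1950) = -1.0000. V = [p*·164.7937 + (1−p*)·300.2250]/1.26 = 160.6456. B = V − Δ·S = 411.4444.
(3,3): S=406.4670. Δ = (V_up−V_dn)/(S_up−S_dn) = (0.0000−164.7937)/(573.1185−353.6263) = -0.7508. V = [p*·0.0000 + (1−p*)·164.7937]/1.26 = 36.3302. B = V − Δ·S = 341.5036.
(2,0): S=109.7505. Δ = (V_up−V_dn)/(S_up−S_dn) = (256.6962−315.9615)/(154.7482−95.4829) = -1.0000. V = [p*·256.6962 + (1−p*)·315.9615]/1.26 = 216.7927. B = V − Δ·S = 326.5432.
(2,1): S=177.8715. Δ = (V_up−V_dn)/(S_up−S_dn) = (160.6456−256.6962)/(250.7988−154.7482) = -1.0000. V = [p*·160.6456 + (1−p*)·256.6962]/1.26 = 148.6717. B = V − Δ·S = 326.5432.
(2,2): S=288.2745. Δ = (V_up−V_dn)/(S_up−S_dn) = (36.3302−160.6456)/(406.4670−250.7988) = -0.7986. V = [p*·36.3302 + (1−p*)·160.6456]/1.26 = 56.2399. B = V − Δ·S = 286.4537.
(1,0): S=126.1500. Δ = (V_up−V_dn)/(S_up−S_dn) = (148.6717−216.7927)/(177.8715−109.7505) = -1.0000. V = [p*·148.6717 + (1−p*)·216.7927]/1.26 = 133.0113. B = V − Δ·S = 259.1613.
(1,1): S=204.4500. Δ = (V_up−V_dn)/(S_up−S_dn) = (56.2399−148.6717)/(288.2745−177.8715) = -0.8372. V = [p*·56.2399 + (1−p*)·148.6717]/1.26 = 65.0122. B = V − Δ·S = 236.1823.
(0,0): S=145.0000. Δ = (V_up−V_dn)/(S_up−S_dn) = (65.0122−133.0113)/(204.4500−126.1500) = -0.8684. V = [p*·65.0122 + (1−p*)·133.0113]/1.26 = 66.5880. B = V − Δ·S = 192.5122.
Check: Δ(0,0)·S0 + B(0,0) = 66.5880 = V0.

(0,0): Delta=-0.8684 Bond=192.5122
(1,0): Delta=-1.0000 Bond=259.1613
(1,1): Delta=-0.8372 Bond=236.1823
(2,0): Delta=-1.0000 Bond=326.5432
(2,1): Delta=-1.0000 Bond=326.5432
(2,2): Delta=-0.7986 Bond=286.4537
(3,0): Delta=-1.0000 Bond=411.4444
(3,1): Delta=-1.0000 Bond=411.4444
(3,2): Delta=-1.0000 Bond=411.4444
(3,3): Delta=-0.7508 Bond=341.5036
V0=66.5880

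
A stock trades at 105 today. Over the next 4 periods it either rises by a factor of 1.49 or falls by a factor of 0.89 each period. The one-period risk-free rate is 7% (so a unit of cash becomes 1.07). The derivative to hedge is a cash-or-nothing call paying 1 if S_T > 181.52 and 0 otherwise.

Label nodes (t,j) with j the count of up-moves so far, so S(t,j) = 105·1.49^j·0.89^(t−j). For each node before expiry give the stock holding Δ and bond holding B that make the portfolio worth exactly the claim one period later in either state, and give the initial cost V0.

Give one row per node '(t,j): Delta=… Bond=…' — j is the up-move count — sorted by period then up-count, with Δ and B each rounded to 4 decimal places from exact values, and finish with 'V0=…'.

The replicating-portfolio and risk-neutral prices coincide; use p* = (1.07−0.89)/(1.49−0.89) = 0.3000 for the latter.
Terminal values V(4,·): V(4,0)=0.0000, V(4,1)=0.0000, V(4,2)=1.0000, V(4,3)=1.0000, V(4,4)=1.0000
  t=3,j=0: stock 74.0217 → up 110.2924 (V=0.0000), down 65.8794 (V=0.0000). Price 0.0000; hedge Δ=0.0000, bond B=0.0000.
  t=3,j=1: stock 123.9240 → up 184.6468 (V=1.0000), down 110.2924 (V=0.0000). Price 0.2804; hedge Δ=0.0134, bond B=-1.3863.
  t=3,j=2: stock 207.4683 → up 309.1278 (V=1.0000), down 184.6468 (V=1.0000). Price 0.9346; hedge Δ=0.0000, bond B=0.9346.
  t=3,j=3: stock 347.3346 → up 517.5286 (V=1.0000), down 309.1278 (V=1.0000). Price 0.9346; hedge Δ=0.0000, bond B=0.9346.
  t=2,j=0: stock 83.1705 → up 123.9240 (V=0.2804), down 74.0217 (V=0.0000). Price 0.0786; hedge Δ=0.0056, bond B=-0.3887.
  t=2,j=1: stock 139.2405 → up 207.4683 (V=0.9346), down 123.9240 (V=0.2804). Price 0.4455; hedge Δ=0.0078, bond B=-0.6449.
  t=2,j=2: stock 233.1105 → up 347.3346 (V=0.9346), down 207.4683 (V=0.9346). Price 0.8734; hedge Δ=0.0000, bond B=0.8734.
  t=1,j=0: stock 93.4500 → up 139.2405 (V=0.4455), down 83.1705 (V=0.0786). Price 0.1763; hedge Δ=0.0065, bond B=-0.4351.
  t=1,j=1: stock 156.4500 → up 233.1105 (V=0.8734), down 139.2405 (V=0.4455). Price 0.5363; hedge Δ=0.0046, bond B=-0.1770.
  t=0,j=0: stock 105.0000 → up 156.4500 (V=0.5363), down 93.4500 (V=0.1763). Price 0.2657; hedge Δ=0.0057, bond B=-0.3343.
The time-0 hedge costs 0.2657, which is the no-arbitrage price.

(0,0): Delta=0.0057 Bond=-0.3343
(1,0): Delta=0.0065 Bond=-0.4351
(1,1): Delta=0.0046 Bond=-0.1770
(2,0): Delta=0.0056 Bond=-0.3887
(2,1): Delta=0.0078 Bond=-0.6449
(2,2): Delta=0.0000 Bond=0.8734
(3,0): Delta=0.0000 Bond=0.0000
(3,1): Delta=0.0134 Bond=-1.3863
(3,2): Delta=0.0000 Bond=0.9346
(3,3): Delta=0.0000 Bond=0.9346
V0=0.2657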